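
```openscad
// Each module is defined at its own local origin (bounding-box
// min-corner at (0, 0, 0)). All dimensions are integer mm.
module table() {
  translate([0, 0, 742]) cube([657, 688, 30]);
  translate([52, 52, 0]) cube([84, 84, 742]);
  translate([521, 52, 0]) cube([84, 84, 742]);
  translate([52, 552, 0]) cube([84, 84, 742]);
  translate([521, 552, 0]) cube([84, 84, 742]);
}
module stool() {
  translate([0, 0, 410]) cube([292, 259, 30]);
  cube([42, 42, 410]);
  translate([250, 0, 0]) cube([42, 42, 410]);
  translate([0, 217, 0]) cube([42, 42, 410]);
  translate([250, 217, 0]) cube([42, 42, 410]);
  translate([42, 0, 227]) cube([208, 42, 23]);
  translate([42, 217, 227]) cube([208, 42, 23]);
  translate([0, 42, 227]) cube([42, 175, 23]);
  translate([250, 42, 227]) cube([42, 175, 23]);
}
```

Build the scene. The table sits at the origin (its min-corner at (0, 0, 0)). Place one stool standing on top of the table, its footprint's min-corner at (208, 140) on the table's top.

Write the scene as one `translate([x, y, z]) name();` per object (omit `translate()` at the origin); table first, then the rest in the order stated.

table();
translate([208, 140, 772]) stool();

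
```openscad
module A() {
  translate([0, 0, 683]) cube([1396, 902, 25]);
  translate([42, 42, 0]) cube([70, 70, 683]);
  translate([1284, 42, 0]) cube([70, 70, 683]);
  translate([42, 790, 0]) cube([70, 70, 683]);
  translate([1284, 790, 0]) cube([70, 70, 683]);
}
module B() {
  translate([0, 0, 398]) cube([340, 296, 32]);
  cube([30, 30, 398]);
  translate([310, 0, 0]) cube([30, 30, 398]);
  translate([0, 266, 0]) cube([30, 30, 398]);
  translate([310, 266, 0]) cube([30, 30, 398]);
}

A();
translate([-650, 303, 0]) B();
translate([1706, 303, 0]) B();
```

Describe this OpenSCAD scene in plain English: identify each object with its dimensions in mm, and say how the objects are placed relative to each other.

A is a table with a 1396×902 mm rectangular top, 25 mm thick, top surface at z = 708 mm, supported by four 70×70 mm square legs, each inset 42 mm from the nearest pair of top edges, running from the floor.

B is a simple wooden stool: a rectangular seat 340 mm (x) by 296 mm (y), 32 mm thick, top face at z = 430 mm, on four square legs, each 30×30 mm in cross-section. The legs rest on z = 0, each flush with a corner of the seat.

Two stools sit around the table at the −x, +x sides.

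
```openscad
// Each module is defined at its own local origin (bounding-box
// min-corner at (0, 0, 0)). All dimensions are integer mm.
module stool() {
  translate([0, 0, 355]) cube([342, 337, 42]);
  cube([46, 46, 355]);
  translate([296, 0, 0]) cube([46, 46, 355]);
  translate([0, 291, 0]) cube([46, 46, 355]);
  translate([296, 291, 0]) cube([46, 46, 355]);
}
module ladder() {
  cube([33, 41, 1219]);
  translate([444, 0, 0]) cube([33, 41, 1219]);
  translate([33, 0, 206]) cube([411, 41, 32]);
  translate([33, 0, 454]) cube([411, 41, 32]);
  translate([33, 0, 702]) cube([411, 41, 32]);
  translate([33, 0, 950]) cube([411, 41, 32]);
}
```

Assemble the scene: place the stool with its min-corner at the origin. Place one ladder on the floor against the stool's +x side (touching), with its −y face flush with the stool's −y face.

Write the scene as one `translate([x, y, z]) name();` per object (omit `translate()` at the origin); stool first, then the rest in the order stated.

stool();
translate([342, 0, 0]) ladder();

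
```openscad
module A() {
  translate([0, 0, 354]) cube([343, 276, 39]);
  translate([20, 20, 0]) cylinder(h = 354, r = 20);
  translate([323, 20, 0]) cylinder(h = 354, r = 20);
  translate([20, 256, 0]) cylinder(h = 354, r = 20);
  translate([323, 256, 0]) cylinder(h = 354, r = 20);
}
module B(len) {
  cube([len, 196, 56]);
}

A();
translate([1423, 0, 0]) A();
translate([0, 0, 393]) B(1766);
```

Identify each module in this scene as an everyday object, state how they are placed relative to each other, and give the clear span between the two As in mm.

A is a stool. B is a beam. A beam spans the tops of two stools. The clear span between the two stools is 1080 mm.

Second stool starts at x = 1423; first ends at x = 343; clear span = 1423 − 343 = 1080 mm.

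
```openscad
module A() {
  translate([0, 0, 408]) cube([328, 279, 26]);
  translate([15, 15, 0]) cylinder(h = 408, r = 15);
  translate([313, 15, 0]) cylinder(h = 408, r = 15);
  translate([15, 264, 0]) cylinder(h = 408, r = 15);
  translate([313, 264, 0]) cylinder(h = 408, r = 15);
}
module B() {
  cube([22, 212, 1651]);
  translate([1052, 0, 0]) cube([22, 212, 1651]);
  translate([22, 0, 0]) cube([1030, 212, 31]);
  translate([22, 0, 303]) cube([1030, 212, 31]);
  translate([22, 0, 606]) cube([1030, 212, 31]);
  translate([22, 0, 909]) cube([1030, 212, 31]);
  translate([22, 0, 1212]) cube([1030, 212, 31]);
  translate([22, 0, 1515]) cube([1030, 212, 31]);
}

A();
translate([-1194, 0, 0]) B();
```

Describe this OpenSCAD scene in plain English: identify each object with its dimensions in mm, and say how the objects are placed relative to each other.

A is a simple wooden stool: a rectangular seat 328 mm (x) by 279 mm (y), 26 mm thick, top face at z = 434 mm, on four round legs, each 30 mm in diameter. The legs rest on z = 0, each leg's axis is inset half a diameter from the nearest pair of seat edges (so the leg's bounding box is flush with the corner).

B is an open bookshelf. Two side panels, each 22 mm thick, 212 mm deep and 1651 mm tall, stand 1074 mm apart (outside-to-outside). Between them sit 6 shelves, each 31 mm thick and 212 mm deep, spanning the full gap between the sides. The bottom shelf rests on the floor (its underside at z = 0) and the clear gap between one shelf's top and the next shelf's underside is 272 mm.

The bookshelf is on the floor beside the stool on its −x side.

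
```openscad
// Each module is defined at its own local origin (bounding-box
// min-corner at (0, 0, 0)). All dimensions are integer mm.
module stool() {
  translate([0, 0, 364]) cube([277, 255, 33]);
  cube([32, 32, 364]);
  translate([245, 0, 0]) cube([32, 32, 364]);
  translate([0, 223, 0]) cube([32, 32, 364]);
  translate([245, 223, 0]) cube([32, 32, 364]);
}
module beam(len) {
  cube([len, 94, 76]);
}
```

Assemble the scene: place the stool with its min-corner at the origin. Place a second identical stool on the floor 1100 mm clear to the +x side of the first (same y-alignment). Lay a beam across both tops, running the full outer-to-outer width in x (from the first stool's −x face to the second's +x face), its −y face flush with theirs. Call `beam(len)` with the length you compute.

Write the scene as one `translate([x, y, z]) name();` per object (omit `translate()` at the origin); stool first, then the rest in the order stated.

stool();
translate([1377, 0, 0]) stool();
translate([0, 0, 397]) beam(1654);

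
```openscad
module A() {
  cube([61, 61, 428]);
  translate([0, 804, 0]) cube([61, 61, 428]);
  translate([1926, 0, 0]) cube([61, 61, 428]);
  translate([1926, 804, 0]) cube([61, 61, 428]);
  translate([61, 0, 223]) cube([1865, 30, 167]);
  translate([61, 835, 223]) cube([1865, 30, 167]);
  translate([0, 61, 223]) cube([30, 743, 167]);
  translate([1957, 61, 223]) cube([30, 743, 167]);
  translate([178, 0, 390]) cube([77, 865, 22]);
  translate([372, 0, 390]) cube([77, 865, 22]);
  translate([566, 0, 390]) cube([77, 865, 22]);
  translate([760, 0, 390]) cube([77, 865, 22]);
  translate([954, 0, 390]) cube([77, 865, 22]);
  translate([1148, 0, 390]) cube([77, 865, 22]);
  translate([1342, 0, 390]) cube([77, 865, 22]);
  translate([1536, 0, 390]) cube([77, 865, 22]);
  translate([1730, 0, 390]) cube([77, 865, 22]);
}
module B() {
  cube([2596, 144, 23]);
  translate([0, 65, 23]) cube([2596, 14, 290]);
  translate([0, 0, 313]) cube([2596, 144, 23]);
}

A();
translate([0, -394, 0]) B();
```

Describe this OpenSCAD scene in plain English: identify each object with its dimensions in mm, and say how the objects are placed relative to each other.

A is a bed frame 1987 mm long (x) by 865 mm wide (y). Four 61×61 mm corner posts, 428 mm tall, at the corners of the footprint. Four rails of 30 mm thickness and 167 mm height run between adjacent posts with their undersides at z = 223 mm, their outer faces flush with the outside of the frame (the two x-running rails run between the posts' inner faces; the two y-running rails run between the posts' inner faces). 9 slats, each 77 mm wide (x) and 22 mm thick, lie across the top of the two x-running rails, running the full 865 mm width of the frame in y; the slats are evenly spaced along x between the inner faces of the end posts with equal gaps (rounded down to the nearest mm) at the −x end and between each pair — any rounding remainder accumulates at the +x end.

B is an I-beam lying along x, 2596 mm long. Overall section height 336 mm. Two flanges 144 mm wide (y) and 23 mm thick, one on the floor and one at the top; a web 14 mm thick runs between them, centred on the flange width.

The I-beam is on the floor beside the bed frame on its −y side.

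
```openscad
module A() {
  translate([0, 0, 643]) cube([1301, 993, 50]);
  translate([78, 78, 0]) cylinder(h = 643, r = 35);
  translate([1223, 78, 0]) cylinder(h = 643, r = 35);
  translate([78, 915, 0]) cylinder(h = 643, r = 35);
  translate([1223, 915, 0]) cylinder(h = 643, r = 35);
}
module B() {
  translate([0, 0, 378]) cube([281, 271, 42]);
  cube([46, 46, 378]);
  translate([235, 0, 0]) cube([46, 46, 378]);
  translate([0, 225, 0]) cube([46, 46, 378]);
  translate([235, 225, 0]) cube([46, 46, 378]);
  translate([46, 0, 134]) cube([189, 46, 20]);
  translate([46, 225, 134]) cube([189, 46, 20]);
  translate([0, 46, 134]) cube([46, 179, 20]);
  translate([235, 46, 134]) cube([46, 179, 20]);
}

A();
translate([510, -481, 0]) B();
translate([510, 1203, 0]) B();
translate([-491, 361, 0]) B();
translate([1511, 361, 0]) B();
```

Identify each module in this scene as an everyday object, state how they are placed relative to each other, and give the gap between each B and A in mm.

Each stool's nearest face is 210 mm from the table's bounding box.

A is a table. B is a stool. Four stools sit around the table at the −y, +y, −x, +x sides. The gap between each stool and the table is 210 mm.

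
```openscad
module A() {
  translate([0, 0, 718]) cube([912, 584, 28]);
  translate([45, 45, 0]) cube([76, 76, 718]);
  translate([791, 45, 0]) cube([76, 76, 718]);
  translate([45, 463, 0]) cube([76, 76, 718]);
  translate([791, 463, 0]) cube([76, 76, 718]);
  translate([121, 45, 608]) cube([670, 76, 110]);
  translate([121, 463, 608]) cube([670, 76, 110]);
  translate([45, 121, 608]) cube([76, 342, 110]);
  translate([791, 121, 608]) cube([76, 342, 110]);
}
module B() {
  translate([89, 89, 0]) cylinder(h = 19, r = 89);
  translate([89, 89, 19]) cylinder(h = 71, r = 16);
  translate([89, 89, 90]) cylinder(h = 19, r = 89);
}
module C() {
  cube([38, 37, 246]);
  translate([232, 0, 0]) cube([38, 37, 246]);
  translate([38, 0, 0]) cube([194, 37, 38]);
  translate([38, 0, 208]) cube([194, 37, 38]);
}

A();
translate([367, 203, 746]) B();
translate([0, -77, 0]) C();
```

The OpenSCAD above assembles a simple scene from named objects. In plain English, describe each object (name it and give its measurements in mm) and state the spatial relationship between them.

A is a table with a 912×584 mm rectangular top, 28 mm thick, top surface at z = 746 mm, supported by four 76×76 mm square legs, each inset 45 mm from the nearest pair of top edges, running from the floor. Four apron rails, 76 mm thick and 110 mm tall, run between adjacent legs with their top edges flush with the underside of the top and their outer faces flush with the legs' outer faces.

B is a spool: two coaxial disc flanges of radius 89 mm and thickness 19 mm, joined by a core cylinder of radius 16 mm and height 71 mm. The lower flange rests on z = 0 and the three cylinders share a vertical axis.

C is a rectangular picture frame lying in the x–z plane (depth along y). The opening is 194 mm wide (x) by 170 mm tall (z), surrounded by a border 38 mm wide on all four sides. The frame is 37 mm deep and is made of two full-height vertical stiles with two horizontal rails fitted between them.

The spool is on top of the table, centred. The picture frame is on the floor beside the table on its −y side.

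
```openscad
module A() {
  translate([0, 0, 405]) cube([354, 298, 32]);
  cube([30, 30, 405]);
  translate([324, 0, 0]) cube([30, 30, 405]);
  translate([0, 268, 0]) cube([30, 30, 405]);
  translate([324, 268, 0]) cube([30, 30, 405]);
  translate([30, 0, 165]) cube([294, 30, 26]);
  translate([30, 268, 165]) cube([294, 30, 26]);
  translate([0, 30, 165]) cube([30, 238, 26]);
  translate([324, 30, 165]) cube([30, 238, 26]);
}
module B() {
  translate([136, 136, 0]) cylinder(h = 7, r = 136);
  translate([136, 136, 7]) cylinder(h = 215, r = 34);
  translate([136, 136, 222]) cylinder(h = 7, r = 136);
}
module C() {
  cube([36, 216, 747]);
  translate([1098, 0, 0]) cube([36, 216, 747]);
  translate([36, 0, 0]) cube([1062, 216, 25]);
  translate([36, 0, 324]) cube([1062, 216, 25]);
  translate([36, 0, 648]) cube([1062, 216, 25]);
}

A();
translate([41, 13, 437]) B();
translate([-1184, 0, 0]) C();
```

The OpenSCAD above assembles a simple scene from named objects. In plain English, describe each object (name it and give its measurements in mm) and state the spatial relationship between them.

A is a four-legged stool. The seat is a 354×298×32 mm slab whose top surface is at z = 437 mm; four square legs, each 30×30 mm in cross-section, run from the floor (z = 0) to the underside of the seat, each flush with a corner of the seat. Four stretchers, 30 mm wide and 26 mm tall, connect adjacent legs with their undersides at z = 165 mm, each running between the inner faces of the legs it joins and aligned with the legs' outer faces on the other axis.

B is a spool: two coaxial disc flanges of radius 136 mm and thickness 7 mm, joined by a core cylinder of radius 34 mm and height 215 mm. The lower flange rests on z = 0 and the three cylinders share a vertical axis.

C is a bookshelf 1134 mm wide overall, 216 mm deep and 747 mm tall. The two sides are 36 mm thick vertical panels. 3 horizontal shelves of 25 mm thickness span between the inner faces of the sides; the lowest shelf sits on the floor and shelves are stacked with a clear vertical gap of 299 mm between each pair.

The spool is on top of the stool, centred. The bookshelf is on the floor beside the stool on its −x side.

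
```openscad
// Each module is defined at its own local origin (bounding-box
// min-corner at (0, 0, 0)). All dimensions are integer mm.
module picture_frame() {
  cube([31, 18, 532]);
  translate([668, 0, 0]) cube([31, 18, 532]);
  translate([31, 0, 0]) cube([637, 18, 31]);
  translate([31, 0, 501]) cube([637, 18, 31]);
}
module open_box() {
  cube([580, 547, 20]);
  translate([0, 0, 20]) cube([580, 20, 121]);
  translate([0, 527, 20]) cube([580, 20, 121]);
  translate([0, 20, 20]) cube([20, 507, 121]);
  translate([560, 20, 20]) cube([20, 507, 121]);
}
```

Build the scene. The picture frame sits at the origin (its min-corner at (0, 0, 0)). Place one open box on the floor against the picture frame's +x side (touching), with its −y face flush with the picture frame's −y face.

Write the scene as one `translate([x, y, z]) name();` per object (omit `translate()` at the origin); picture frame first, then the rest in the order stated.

picture_frame();
translate([699, 0, 0]) open_box();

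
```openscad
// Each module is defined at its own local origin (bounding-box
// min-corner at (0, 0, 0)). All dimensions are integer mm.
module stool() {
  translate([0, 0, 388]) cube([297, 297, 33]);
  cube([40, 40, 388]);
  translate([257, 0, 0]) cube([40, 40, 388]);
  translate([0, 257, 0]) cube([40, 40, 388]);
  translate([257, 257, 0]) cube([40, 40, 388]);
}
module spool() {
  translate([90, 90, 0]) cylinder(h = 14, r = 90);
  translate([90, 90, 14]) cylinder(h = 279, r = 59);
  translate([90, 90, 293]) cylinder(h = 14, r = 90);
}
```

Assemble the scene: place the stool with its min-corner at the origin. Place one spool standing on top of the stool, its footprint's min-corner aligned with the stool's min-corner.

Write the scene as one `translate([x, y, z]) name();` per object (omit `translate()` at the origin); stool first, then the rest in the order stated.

stool();
translate([0, 0, 421]) spool();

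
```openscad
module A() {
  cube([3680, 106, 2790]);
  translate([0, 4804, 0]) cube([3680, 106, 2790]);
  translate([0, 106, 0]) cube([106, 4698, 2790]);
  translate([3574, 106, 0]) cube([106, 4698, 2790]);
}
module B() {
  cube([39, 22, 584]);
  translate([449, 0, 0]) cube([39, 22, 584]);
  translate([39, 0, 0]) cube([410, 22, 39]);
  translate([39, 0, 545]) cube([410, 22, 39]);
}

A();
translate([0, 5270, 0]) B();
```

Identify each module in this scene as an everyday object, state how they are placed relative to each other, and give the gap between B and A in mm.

The picture frame's nearest face is 360 mm from the house frame's +y face.

A is a house frame. B is a picture frame. The picture frame is on the floor beside the house frame on its +y side. The gap between the picture frame and the house frame is 360 mm.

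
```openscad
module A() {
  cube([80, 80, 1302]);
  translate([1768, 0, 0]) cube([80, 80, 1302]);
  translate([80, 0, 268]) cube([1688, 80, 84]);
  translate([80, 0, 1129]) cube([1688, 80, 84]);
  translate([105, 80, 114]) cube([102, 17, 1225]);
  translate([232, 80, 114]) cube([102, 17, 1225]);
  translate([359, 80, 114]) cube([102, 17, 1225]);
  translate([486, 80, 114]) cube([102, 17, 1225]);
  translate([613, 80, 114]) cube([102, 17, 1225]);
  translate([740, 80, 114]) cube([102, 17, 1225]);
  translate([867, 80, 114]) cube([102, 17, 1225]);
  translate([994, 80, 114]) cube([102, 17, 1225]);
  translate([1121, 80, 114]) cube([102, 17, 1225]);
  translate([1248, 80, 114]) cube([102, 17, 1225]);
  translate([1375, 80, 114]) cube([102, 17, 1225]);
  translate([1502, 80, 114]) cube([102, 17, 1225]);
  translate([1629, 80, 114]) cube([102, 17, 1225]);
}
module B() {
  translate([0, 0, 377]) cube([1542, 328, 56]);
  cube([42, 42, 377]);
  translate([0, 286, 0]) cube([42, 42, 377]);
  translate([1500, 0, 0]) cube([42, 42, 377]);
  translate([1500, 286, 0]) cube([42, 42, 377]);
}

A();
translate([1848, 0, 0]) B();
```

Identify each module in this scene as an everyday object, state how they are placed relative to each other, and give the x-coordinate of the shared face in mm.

The fence section's +x face and the bench's −x face are both at x = 1848 mm.

A is a fence section. B is a bench. The bench is against the fence section's +x side, with their −y faces flush. The x-coordinate of the shared face is 1848 mm.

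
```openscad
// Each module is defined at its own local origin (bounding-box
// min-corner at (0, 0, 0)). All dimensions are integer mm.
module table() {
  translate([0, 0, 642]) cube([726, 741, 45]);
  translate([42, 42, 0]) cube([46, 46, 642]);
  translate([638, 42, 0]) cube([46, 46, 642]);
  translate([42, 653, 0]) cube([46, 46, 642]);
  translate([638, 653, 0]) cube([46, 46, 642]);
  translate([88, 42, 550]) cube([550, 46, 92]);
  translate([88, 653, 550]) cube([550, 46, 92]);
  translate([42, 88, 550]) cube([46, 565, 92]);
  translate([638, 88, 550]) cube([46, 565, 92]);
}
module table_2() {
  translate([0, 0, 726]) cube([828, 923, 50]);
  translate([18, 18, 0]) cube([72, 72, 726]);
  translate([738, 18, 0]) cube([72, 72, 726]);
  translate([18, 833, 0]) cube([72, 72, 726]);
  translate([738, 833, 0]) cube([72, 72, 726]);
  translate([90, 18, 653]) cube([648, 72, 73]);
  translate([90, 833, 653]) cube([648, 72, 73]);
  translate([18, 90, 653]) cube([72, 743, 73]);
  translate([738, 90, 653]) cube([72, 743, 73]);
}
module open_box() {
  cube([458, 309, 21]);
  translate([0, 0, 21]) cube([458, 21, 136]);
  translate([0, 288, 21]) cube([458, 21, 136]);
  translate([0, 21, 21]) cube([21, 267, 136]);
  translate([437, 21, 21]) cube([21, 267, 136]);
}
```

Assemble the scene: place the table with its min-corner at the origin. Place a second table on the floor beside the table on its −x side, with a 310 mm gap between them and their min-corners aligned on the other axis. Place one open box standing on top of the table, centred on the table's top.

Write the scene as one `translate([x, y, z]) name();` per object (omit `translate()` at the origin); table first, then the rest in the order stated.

table();
translate([-1138, 0, 0]) table_2();
translate([134, 216, 687]) open_box();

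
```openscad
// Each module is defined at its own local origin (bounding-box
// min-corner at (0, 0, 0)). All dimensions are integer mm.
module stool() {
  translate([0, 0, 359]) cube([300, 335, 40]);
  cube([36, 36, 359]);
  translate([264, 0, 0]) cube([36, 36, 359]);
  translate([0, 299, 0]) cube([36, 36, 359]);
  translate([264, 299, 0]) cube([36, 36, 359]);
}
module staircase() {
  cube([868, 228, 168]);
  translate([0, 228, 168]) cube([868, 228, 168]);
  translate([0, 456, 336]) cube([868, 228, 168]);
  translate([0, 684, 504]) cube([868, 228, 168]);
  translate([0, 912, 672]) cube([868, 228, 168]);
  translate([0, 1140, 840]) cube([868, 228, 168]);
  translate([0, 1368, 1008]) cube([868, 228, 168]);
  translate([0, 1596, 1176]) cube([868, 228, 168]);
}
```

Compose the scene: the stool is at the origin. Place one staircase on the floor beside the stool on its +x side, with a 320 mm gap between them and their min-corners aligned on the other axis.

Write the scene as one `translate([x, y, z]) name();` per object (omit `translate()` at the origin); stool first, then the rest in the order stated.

stool();
translate([620, 0, 0]) staircase();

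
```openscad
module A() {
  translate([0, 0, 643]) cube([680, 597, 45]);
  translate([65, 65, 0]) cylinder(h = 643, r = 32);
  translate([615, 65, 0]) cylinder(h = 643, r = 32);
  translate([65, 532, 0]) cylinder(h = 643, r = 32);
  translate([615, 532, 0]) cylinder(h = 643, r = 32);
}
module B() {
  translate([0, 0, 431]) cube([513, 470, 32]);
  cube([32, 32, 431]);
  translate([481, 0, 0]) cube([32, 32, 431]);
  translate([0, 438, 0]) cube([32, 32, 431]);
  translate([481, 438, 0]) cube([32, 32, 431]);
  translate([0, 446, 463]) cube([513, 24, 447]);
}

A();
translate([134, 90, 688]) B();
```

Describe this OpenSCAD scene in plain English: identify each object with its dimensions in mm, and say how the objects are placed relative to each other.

A is a rectangular dining table. The top is 680×597×45 mm with its upper surface at z = 688 mm. It stands on four round legs of 64 mm diameter, each leg's bounding box inset 33 mm from the nearest pair of top edges, running from the floor to the underside of the top.

B is a chair: 513×470 mm seat, 32 mm thick, top at z = 463 mm, on four 32 mm square corner legs flush with the seat edges. A 24 mm thick backrest slab spans the full seat width, extending 447 mm above the seat top, its back face flush with the seat's +y edge.

The chair is on top of the table.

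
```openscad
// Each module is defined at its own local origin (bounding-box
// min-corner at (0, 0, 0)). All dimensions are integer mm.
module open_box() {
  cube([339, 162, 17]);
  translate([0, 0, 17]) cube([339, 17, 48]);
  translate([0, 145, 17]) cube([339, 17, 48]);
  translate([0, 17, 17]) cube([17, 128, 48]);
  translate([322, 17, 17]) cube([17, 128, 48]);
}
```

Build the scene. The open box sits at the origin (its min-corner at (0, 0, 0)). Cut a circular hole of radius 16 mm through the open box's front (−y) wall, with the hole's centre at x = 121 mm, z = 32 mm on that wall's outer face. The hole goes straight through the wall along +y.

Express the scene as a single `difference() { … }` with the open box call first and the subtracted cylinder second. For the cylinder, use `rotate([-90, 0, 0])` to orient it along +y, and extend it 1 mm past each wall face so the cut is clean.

difference() {
  open_box();
  translate([121, -1, 32]) rotate([-90, 0, 0]) cylinder(h = 19, r = 16);
}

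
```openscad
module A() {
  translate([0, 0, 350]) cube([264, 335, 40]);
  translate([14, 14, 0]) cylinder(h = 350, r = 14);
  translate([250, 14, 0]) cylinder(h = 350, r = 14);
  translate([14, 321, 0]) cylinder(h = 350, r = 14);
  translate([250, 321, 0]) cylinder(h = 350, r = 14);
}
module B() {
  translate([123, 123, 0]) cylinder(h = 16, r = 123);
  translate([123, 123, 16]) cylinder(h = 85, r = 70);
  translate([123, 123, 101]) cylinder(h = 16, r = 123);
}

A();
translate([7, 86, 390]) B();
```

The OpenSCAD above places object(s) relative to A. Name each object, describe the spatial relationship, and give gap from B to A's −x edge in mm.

A is a stool. B is a spool. The spool is on top of the stool. The gap from the spool to the stool's −x edge is 7 mm.

The spool's min-x is at 7; the stool's min-x is 0; gap = 7 mm.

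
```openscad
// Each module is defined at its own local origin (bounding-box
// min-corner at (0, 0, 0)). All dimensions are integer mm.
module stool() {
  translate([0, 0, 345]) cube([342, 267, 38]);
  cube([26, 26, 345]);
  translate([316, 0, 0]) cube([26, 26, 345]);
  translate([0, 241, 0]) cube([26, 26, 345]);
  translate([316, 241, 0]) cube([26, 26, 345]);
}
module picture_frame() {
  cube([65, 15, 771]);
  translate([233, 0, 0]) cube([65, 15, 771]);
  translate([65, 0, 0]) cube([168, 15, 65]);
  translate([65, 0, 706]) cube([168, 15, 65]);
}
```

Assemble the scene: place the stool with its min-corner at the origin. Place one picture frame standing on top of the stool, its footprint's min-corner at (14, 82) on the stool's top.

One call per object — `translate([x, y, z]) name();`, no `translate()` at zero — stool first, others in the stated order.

stool();
translate([14, 82, 383]) picture_frame();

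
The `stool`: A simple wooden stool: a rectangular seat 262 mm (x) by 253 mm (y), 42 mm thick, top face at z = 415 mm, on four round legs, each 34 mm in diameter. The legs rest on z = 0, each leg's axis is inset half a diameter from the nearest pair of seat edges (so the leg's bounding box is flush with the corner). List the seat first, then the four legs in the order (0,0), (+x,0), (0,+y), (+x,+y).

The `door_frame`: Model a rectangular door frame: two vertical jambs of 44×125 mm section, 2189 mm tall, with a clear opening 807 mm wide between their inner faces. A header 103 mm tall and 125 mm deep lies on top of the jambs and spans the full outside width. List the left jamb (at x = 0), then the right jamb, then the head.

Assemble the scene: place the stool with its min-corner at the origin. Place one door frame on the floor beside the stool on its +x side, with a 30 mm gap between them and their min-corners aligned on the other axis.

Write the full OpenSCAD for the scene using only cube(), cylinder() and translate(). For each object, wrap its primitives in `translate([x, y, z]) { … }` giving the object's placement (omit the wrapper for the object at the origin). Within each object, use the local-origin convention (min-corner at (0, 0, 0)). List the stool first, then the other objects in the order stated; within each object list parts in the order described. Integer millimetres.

translate([0, 0, 373]) cube([262, 253, 42]);
translate([17, 17, 0]) cylinder(h = 373, r = 17);
translate([245, 17, 0]) cylinder(h = 373, r = 17);
translate([17, 236, 0]) cylinder(h = 373, r = 17);
translate([245, 236, 0]) cylinder(h = 373, r = 17);
translate([292, 0, 0]) {
  cube([44, 125, 2189]);
  translate([851, 0, 0]) cube([44, 125, 2189]);
  translate([0, 0, 2189]) cube([895, 125, 103]);
}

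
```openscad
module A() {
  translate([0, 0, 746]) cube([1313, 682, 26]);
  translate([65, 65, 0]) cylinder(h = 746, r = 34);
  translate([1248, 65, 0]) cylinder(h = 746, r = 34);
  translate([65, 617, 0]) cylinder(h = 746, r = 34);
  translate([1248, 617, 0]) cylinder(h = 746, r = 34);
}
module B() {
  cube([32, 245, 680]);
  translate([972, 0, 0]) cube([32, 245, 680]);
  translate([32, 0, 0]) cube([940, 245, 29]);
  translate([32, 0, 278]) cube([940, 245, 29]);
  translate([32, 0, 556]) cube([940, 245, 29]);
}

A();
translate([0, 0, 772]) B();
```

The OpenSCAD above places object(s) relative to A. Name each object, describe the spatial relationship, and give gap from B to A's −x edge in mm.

A is a table. B is a bookshelf. The bookshelf is on top of the table. The gap from the bookshelf to the table's −x edge is 0 mm.

The bookshelf's min-x is at 0; the table's min-x is 0; gap = 0 mm.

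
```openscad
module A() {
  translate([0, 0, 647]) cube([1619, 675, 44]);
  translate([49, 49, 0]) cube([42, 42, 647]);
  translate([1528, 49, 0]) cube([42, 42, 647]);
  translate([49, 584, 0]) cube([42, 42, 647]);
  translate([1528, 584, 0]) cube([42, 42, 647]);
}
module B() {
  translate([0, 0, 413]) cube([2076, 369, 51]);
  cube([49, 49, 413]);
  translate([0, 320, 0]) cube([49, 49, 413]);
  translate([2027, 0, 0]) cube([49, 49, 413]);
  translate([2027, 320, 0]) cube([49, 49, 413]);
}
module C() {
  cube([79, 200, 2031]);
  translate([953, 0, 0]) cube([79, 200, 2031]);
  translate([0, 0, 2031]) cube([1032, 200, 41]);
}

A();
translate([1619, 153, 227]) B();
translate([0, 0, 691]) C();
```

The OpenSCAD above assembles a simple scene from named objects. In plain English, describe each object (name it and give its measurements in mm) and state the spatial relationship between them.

A is a table with a 1619×675 mm rectangular top, 44 mm thick, top surface at z = 691 mm, supported by four 42×42 mm square legs, each inset 49 mm from the nearest pair of top edges, running from the floor.

B is a long wooden bench with a 2076 mm (x) × 369 mm (y) seat, 51 mm thick, its top surface 464 mm above the floor. Four 49 mm square legs at the seat corners, flush with the edges, run from z = 0 to the seat underside.

C is a rectangular door frame: two vertical jambs of 79×200 mm section, 2031 mm tall, with a clear opening 874 mm wide between their inner faces. A header 41 mm tall and 200 mm deep lies on top of the jambs and spans the full outside width.

The bench is beside the table with their tops flush at z = 691. The door frame is on top of the table.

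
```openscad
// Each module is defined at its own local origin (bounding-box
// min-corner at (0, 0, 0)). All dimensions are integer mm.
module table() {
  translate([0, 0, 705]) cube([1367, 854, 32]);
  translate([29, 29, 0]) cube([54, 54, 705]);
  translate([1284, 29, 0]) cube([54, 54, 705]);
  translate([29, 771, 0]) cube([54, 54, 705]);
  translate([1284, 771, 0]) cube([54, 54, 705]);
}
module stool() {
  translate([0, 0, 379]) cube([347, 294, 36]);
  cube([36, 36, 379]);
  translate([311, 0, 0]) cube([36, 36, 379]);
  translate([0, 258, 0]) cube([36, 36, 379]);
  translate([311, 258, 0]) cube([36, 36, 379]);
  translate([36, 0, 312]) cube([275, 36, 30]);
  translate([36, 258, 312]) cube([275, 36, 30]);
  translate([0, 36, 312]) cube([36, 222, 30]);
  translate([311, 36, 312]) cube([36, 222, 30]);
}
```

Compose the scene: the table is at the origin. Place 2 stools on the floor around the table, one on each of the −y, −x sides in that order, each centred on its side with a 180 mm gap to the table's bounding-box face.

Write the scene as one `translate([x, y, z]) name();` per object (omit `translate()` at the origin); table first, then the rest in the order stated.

table();
translate([510, -474, 0]) stool();
translate([-527, 280, 0]) stool();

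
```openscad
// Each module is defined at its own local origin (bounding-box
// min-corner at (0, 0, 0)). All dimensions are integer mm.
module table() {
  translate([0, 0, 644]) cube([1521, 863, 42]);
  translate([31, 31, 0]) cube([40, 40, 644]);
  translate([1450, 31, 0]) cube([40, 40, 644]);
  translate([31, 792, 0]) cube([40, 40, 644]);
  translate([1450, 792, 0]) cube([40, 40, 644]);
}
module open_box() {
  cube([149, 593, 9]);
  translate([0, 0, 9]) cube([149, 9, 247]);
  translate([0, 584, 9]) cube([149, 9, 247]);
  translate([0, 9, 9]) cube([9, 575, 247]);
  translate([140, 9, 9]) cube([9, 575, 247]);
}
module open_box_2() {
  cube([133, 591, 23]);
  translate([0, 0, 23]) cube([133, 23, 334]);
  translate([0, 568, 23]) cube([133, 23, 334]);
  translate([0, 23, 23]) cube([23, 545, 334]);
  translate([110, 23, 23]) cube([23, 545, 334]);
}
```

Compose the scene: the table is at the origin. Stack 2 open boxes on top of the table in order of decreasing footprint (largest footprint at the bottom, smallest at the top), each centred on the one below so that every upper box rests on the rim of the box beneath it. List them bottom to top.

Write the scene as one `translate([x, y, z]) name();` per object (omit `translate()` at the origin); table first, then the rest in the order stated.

table();
translate([686, 135, 686]) open_box();
translate([694, 136, 942]) open_box_2();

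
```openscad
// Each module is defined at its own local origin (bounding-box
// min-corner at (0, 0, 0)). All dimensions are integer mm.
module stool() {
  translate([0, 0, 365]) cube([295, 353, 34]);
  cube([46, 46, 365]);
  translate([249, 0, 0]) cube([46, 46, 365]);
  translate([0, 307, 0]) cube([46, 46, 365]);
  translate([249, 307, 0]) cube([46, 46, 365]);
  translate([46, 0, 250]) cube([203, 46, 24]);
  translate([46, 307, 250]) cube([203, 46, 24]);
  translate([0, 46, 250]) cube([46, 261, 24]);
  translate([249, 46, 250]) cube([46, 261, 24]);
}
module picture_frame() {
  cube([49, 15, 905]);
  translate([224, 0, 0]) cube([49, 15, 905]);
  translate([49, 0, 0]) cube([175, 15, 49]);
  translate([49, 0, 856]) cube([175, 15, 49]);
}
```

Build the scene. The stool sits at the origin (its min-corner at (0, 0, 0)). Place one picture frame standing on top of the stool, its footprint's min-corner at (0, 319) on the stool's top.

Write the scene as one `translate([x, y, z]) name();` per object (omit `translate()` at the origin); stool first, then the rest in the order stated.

stool();
translate([0, 319, 399]) picture_frame();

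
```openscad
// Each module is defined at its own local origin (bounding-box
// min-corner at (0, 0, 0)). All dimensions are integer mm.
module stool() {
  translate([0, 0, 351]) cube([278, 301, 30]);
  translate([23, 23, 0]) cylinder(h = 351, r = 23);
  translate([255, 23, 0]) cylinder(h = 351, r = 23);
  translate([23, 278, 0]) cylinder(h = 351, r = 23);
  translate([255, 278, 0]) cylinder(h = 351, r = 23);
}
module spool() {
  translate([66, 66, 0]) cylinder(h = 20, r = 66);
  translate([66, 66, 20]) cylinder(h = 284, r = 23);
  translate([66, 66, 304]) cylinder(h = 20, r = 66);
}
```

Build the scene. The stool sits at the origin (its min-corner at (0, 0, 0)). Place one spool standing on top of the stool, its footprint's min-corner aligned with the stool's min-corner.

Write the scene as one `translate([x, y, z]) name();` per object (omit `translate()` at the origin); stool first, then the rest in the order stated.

stool();
translate([0, 0, 381]) spool();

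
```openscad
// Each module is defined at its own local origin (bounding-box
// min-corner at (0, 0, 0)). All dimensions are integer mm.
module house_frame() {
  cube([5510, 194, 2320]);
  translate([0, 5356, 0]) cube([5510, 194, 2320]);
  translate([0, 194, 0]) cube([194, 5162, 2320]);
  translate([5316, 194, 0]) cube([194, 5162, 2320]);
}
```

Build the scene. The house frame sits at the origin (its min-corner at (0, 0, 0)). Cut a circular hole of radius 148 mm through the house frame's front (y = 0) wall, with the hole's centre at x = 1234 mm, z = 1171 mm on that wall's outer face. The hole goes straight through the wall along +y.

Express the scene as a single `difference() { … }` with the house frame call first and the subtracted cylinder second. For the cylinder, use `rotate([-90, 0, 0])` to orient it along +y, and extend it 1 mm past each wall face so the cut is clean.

difference() {
  house_frame();
  translate([1234, -1, 1171]) rotate([-90, 0, 0]) cylinder(h = 196, r = 148);
}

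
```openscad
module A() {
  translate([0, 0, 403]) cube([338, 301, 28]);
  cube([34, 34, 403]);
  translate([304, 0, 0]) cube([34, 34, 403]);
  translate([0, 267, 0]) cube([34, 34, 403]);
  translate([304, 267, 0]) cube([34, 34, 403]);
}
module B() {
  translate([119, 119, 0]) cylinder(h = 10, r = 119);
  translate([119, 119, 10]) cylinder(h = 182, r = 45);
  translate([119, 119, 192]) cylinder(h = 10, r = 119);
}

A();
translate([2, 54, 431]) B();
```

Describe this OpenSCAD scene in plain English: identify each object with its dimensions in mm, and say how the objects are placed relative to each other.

A is a simple wooden stool: a rectangular seat 338 mm (x) by 301 mm (y), 28 mm thick, top face at z = 431 mm, on four square legs, each 34×34 mm in cross-section. The legs rest on z = 0, each flush with a corner of the seat.

B is a spool: two coaxial disc flanges of radius 119 mm and thickness 10 mm, joined by a core cylinder of radius 45 mm and height 182 mm. The lower flange rests on z = 0 and the three cylinders share a vertical axis.

The spool is on top of the stool.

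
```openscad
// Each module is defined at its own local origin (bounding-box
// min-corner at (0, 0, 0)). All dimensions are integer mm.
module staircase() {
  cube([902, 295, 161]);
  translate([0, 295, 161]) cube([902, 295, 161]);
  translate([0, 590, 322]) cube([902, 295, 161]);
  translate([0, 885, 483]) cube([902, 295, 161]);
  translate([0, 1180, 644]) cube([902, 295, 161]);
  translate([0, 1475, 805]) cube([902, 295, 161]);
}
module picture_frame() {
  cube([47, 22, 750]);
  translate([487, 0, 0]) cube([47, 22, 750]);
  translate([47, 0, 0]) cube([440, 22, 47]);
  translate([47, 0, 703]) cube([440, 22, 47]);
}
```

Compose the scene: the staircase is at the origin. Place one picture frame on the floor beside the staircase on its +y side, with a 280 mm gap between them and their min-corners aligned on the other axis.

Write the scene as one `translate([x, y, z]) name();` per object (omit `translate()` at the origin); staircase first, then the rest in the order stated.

staircase();
translate([0, 2050, 0]) picture_frame();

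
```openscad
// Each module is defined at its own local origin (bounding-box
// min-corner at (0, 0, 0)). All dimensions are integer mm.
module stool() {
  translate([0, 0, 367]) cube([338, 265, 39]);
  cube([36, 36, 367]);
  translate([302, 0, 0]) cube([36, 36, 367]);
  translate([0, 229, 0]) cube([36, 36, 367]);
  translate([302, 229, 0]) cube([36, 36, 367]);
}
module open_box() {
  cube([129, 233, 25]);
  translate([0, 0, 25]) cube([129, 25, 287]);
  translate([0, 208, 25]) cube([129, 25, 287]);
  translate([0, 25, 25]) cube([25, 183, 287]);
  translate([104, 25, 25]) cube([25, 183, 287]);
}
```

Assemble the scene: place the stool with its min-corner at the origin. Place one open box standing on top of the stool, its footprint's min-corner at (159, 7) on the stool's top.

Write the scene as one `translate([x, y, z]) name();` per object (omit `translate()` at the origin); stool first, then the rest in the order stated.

stool();
translate([159, 7, 406]) open_box();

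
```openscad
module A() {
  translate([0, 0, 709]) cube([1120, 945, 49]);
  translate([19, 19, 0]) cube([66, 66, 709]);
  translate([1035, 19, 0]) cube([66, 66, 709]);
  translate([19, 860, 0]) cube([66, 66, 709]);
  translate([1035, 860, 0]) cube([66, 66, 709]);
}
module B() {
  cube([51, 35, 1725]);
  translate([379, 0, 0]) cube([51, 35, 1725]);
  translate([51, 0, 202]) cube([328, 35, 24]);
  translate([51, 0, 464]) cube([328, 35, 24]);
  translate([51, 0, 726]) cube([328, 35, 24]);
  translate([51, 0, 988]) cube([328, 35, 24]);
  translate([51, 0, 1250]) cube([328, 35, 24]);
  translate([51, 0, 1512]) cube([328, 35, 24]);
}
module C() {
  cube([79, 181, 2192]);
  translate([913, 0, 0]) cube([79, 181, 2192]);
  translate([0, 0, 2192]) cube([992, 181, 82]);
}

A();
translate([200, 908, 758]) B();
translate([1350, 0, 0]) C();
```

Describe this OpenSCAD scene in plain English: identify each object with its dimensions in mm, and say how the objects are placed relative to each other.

A is a rectangular dining table. The top is 1120×945×49 mm with its upper surface at z = 758 mm. It stands on four 66×66 mm square legs, each inset 19 mm from the nearest pair of top edges, running from the floor to the underside of the top.

B is a straight ladder. Two 51×35 mm vertical rails, 1725 mm tall, stand 430 mm apart (outside-to-outside) with their front faces coplanar on the −y side. 6 rungs, each 35 mm deep and 24 mm tall, span between the inner faces of the rails, front faces flush with the rails. The lowest rung's underside is at z = 202 mm and rungs are spaced 262 mm apart (underside to underside).

C is a rectangular door frame: two vertical jambs of 79×181 mm section, 2192 mm tall, with a clear opening 834 mm wide between their inner faces. A header 82 mm tall and 181 mm deep lies on top of the jambs and spans the full outside width.

The ladder is on top of the table. The door frame is on the floor beside the table on its +x side.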